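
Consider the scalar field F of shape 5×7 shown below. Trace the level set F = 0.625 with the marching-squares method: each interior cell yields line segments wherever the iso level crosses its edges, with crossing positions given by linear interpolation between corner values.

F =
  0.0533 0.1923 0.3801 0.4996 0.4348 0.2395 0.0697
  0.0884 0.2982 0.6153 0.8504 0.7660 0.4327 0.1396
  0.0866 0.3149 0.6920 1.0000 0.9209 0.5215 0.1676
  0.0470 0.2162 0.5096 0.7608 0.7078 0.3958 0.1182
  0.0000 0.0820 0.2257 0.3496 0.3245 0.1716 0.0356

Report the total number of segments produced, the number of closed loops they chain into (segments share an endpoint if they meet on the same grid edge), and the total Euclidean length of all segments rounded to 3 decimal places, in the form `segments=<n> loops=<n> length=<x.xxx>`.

cell (0,2): code 0100 → (0.357,3.000)–(1.000,2.041)
cell (0,3): code 1100 → (0.574,4.000)–(0.357,3.000)
cell (0,4): code 1000 → (1.000,4.423)–(0.574,4.000)
cell (1,1): code 0100 → (1.126,2.000)–(2.000,1.822)
cell (1,2): code 1110 → (1.000,2.041)–(1.126,2.000)
cell (1,4): code 1001 → (2.000,4.741)–(1.000,4.423)
cell (2,1): code 0010 → (2.000,1.822)–(2.367,2.000)
cell (2,2): code 0111 → (2.367,2.000)–(3.000,2.459)
cell (2,4): code 1001 → (3.000,4.265)–(2.000,4.741)
cell (3,2): code 0010 → (3.000,2.459)–(3.330,3.000)
cell (3,3): code 0011 → (3.330,3.000)–(3.216,4.000)
cell (3,4): code 0001 → (3.216,4.000)–(3.000,4.265)
total: 12 segments, chained into 1 closed loop(s), length Σ = 9.130660

segments=12 loops=1 length=9.131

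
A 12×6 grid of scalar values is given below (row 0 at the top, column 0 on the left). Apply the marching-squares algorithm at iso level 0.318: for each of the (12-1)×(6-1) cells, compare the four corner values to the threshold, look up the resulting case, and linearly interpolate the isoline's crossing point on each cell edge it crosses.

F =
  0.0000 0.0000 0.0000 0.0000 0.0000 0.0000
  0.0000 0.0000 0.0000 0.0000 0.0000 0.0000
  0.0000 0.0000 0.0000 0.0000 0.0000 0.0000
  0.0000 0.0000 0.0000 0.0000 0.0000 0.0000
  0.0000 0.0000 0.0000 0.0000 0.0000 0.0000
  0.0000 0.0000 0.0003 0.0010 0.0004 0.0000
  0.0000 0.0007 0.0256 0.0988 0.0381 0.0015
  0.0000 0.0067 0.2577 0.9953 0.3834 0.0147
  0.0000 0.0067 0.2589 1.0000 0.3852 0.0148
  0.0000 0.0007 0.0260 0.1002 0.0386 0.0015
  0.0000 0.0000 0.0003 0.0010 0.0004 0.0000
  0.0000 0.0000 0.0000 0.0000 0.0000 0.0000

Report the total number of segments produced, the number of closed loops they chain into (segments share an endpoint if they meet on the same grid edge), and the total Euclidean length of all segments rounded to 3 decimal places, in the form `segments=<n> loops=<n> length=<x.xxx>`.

cell (6,2): code 0100 → (6.245,3.000)–(7.000,2.082)
cell (6,3): code 1100 → (6.811,4.000)–(6.245,3.000)
cell (6,4): code 1000 → (7.000,4.177)–(6.811,4.000)
cell (7,2): code 0110 → (7.000,2.082)–(8.000,2.080)
cell (7,4): code 1001 → (8.000,4.181)–(7.000,4.177)
cell (8,2): code 0010 → (8.000,2.080)–(8.758,3.000)
cell (8,3): code 0011 → (8.758,3.000)–(8.194,4.000)
cell (8,4): code 0001 → (8.194,4.000)–(8.000,4.181)
total: 8 segments, chained into 1 closed loop(s), length Σ = 7.203560

segments=8 loops=1 length=7.204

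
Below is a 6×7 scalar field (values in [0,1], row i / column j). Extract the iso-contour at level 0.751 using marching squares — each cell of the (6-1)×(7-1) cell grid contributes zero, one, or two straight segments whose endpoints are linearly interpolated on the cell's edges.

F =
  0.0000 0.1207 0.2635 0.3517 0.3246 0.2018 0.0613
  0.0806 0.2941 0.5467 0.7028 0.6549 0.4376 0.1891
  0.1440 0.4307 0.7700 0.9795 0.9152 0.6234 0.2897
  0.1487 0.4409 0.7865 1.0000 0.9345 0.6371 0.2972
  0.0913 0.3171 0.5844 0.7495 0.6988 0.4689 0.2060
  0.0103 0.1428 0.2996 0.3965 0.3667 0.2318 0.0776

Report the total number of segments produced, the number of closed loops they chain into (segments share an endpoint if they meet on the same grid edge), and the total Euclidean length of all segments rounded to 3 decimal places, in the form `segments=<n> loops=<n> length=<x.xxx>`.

cell (1,1): code 0100 → (1.915,2.000)–(2.000,1.944)
cell (1,2): code 1100 → (1.174,3.000)–(1.915,2.000)
cell (1,3): code 1100 → (1.369,4.000)–(1.174,3.000)
cell (1,4): code 1000 → (2.000,4.563)–(1.369,4.000)
cell (2,1): code 0110 → (2.000,1.944)–(3.000,1.897)
cell (2,4): code 1001 → (3.000,4.617)–(2.000,4.563)
cell (3,1): code 0010 → (3.000,1.897)–(3.176,2.000)
cell (3,2): code 0011 → (3.176,2.000)–(3.994,3.000)
cell (3,3): code 0011 → (3.994,3.000)–(3.779,4.000)
cell (3,4): code 0001 → (3.779,4.000)–(3.000,4.617)
total: 10 segments, chained into 1 closed loop(s), length Σ = 8.725029

segments=10 loops=1 length=8.725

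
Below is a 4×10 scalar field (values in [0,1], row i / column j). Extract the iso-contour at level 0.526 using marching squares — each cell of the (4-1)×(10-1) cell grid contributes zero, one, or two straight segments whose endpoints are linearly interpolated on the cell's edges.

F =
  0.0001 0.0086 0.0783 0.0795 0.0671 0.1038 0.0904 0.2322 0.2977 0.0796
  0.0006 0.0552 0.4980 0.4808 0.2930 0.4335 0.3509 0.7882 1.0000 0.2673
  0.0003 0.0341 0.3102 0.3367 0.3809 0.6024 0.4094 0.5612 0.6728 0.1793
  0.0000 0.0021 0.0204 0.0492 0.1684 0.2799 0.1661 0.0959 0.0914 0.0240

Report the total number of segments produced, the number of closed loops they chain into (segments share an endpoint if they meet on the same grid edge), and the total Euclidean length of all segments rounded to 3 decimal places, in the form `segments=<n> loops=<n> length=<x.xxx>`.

segments=12 loops=2 length=8.542

cell (0,6): code 0100 → (0.528,7.000)–(1.000,6.400)
cell (0,7): code 1100 → (0.325,8.000)–(0.528,7.000)
cell (0,8): code 1000 → (1.000,8.647)–(0.325,8.000)
cell (1,4): code 0100 → (1.548,5.000)–(2.000,4.655)
cell (1,5): code 1000 → (2.000,5.396)–(1.548,5.000)
cell (1,6): code 0110 → (1.000,6.400)–(2.000,6.768)
cell (1,8): code 1001 → (2.000,8.297)–(1.000,8.647)
cell (2,4): code 0010 → (2.000,4.655)–(2.237,5.000)
cell (2,5): code 0001 → (2.237,5.000)–(2.000,5.396)
cell (2,6): code 0010 → (2.000,6.768)–(2.076,7.000)
cell (2,7): code 0011 → (2.076,7.000)–(2.252,8.000)
cell (2,8): code 0001 → (2.252,8.000)–(2.000,8.297)
total: 12 segments, chained into 2 closed loop(s), length Σ = 8.542253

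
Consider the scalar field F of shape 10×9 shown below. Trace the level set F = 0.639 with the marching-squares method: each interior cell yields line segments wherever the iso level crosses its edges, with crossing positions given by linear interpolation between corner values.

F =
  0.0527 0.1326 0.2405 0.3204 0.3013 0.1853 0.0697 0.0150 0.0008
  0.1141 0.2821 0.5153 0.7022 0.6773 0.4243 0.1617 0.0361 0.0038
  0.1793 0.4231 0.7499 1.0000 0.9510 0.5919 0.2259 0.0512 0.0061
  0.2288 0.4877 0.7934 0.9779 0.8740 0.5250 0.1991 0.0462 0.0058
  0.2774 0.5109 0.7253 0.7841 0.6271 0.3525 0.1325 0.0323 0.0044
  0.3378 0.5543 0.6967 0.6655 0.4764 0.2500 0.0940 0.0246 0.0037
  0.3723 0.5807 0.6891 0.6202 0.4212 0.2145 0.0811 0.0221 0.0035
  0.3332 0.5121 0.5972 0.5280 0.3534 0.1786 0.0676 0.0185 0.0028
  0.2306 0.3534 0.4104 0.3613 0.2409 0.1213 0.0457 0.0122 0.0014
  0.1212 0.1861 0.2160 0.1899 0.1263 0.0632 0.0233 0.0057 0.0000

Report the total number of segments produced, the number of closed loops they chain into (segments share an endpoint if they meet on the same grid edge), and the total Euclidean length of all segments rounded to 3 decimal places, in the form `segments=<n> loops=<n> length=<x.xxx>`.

segments=18 loops=1 length=14.507

cell (0,2): code 0100 → (0.834,3.000)–(1.000,2.662)
cell (0,3): code 1100 → (0.898,4.000)–(0.834,3.000)
cell (0,4): code 1000 → (1.000,4.151)–(0.898,4.000)
cell (1,1): code 0100 → (1.527,2.000)–(2.000,1.661)
cell (1,2): code 1110 → (1.000,2.662)–(1.527,2.000)
cell (1,4): code 1001 → (2.000,4.869)–(1.000,4.151)
cell (2,1): code 0110 → (2.000,1.661)–(3.000,1.495)
cell (2,4): code 1001 → (3.000,4.673)–(2.000,4.869)
cell (3,1): code 0110 → (3.000,1.495)–(4.000,1.597)
cell (3,3): code 1011 → (4.000,3.924)–(3.952,4.000)
cell (3,4): code 0001 → (3.952,4.000)–(3.000,4.673)
cell (4,1): code 0110 → (4.000,1.597)–(5.000,1.595)
cell (4,3): code 1001 → (5.000,3.140)–(4.000,3.924)
cell (5,1): code 0110 → (5.000,1.595)–(6.000,1.538)
cell (5,2): code 1011 → (6.000,2.727)–(5.585,3.000)
cell (5,3): code 0001 → (5.585,3.000)–(5.000,3.140)
cell (6,1): code 0010 → (6.000,1.538)–(6.545,2.000)
cell (6,2): code 0001 → (6.545,2.000)–(6.000,2.727)
total: 18 segments, chained into 1 closed loop(s), length Σ = 14.507475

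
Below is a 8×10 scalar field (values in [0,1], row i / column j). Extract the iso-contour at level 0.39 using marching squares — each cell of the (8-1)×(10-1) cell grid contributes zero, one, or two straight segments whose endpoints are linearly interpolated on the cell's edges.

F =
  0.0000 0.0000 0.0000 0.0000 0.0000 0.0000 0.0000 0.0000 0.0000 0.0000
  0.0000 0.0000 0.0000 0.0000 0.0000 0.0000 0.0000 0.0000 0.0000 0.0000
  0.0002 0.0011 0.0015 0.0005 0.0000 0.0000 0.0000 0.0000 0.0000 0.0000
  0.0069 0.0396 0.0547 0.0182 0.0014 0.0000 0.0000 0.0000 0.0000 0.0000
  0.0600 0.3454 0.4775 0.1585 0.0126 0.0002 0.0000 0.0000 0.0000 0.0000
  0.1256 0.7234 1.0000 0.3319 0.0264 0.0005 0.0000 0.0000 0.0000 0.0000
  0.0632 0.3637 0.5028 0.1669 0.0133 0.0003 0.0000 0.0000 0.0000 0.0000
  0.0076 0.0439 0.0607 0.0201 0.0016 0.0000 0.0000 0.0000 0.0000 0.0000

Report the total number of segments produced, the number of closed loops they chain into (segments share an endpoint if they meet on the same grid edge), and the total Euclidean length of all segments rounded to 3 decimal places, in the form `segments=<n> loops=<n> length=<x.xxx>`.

segments=10 loops=1 length=7.336

cell (3,1): code 0100 → (3.793,2.000)–(4.000,1.338)
cell (3,2): code 1000 → (4.000,2.274)–(3.793,2.000)
cell (4,0): code 0100 → (4.118,1.000)–(5.000,0.442)
cell (4,1): code 1110 → (4.000,1.338)–(4.118,1.000)
cell (4,2): code 1001 → (5.000,2.913)–(4.000,2.274)
cell (5,0): code 0010 → (5.000,0.442)–(5.927,1.000)
cell (5,1): code 0111 → (5.927,1.000)–(6.000,1.189)
cell (5,2): code 1001 → (6.000,2.336)–(5.000,2.913)
cell (6,1): code 0010 → (6.000,1.189)–(6.255,2.000)
cell (6,2): code 0001 → (6.255,2.000)–(6.000,2.336)
total: 10 segments, chained into 1 closed loop(s), length Σ = 7.336301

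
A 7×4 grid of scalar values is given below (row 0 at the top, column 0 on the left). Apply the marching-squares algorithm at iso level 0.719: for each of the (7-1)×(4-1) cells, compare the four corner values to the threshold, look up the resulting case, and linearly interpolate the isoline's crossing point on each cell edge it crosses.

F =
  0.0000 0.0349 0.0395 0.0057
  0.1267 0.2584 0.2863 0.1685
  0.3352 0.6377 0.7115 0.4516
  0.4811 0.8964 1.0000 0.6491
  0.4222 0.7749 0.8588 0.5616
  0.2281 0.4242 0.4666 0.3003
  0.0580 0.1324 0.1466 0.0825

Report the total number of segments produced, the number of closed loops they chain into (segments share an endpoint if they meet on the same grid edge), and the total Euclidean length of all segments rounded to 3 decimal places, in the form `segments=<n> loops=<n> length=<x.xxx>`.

cell (2,0): code 0100 → (2.314,1.000)–(3.000,0.573)
cell (2,1): code 1100 → (2.026,2.000)–(2.314,1.000)
cell (2,2): code 1000 → (3.000,2.801)–(2.026,2.000)
cell (3,0): code 0110 → (3.000,0.573)–(4.000,0.842)
cell (3,2): code 1001 → (4.000,2.470)–(3.000,2.801)
cell (4,0): code 0010 → (4.000,0.842)–(4.159,1.000)
cell (4,1): code 0011 → (4.159,1.000)–(4.356,2.000)
cell (4,2): code 0001 → (4.356,2.000)–(4.000,2.470)
total: 8 segments, chained into 1 closed loop(s), length Σ = 7.032391

segments=8 loops=1 length=7.032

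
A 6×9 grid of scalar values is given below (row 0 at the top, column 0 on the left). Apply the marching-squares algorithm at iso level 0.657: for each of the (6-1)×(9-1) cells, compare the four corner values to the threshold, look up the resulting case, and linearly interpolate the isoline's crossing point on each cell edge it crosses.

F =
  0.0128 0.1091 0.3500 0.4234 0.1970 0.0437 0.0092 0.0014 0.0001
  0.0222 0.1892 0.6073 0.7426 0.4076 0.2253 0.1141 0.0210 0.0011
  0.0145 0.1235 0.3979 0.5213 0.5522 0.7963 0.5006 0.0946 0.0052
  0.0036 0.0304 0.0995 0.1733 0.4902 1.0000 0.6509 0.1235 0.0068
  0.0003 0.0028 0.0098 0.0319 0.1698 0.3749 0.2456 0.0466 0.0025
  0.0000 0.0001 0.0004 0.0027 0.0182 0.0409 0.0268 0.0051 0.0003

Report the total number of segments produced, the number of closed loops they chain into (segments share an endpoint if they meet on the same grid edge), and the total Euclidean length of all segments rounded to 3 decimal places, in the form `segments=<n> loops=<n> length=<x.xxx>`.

cell (0,2): code 0100 → (0.732,3.000)–(1.000,2.367)
cell (0,3): code 1000 → (1.000,3.256)–(0.732,3.000)
cell (1,2): code 0010 → (1.000,2.367)–(1.387,3.000)
cell (1,3): code 0001 → (1.387,3.000)–(1.000,3.256)
cell (1,4): code 0100 → (1.756,5.000)–(2.000,4.429)
cell (1,5): code 1000 → (2.000,5.471)–(1.756,5.000)
cell (2,4): code 0110 → (2.000,4.429)–(3.000,4.327)
cell (2,5): code 1001 → (3.000,5.983)–(2.000,5.471)
cell (3,4): code 0010 → (3.000,4.327)–(3.549,5.000)
cell (3,5): code 0001 → (3.549,5.000)–(3.000,5.983)
total: 10 segments, chained into 2 closed loop(s), length Σ = 7.535791

segments=10 loops=2 length=7.536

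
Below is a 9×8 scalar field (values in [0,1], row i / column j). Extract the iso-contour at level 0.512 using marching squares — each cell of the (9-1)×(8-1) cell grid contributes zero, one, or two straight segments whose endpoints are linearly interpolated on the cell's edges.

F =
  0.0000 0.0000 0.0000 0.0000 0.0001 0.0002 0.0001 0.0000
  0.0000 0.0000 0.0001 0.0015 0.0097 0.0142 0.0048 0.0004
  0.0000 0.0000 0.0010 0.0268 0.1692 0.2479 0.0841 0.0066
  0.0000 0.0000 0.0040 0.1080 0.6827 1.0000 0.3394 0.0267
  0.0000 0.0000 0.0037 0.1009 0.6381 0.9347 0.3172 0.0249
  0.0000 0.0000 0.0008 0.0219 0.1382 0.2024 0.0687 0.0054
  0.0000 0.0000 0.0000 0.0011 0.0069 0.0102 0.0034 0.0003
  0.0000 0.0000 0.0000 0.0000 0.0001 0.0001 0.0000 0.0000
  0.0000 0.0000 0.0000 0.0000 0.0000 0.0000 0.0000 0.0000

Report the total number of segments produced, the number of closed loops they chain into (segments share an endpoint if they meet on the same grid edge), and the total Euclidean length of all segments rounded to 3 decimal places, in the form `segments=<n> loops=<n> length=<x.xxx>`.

cell (2,3): code 0100 → (2.668,4.000)–(3.000,3.703)
cell (2,4): code 1100 → (2.351,5.000)–(2.668,4.000)
cell (2,5): code 1000 → (3.000,5.739)–(2.351,5.000)
cell (3,3): code 0110 → (3.000,3.703)–(4.000,3.765)
cell (3,5): code 1001 → (4.000,5.685)–(3.000,5.739)
cell (4,3): code 0010 → (4.000,3.765)–(4.252,4.000)
cell (4,4): code 0011 → (4.252,4.000)–(4.577,5.000)
cell (4,5): code 0001 → (4.577,5.000)–(4.000,5.685)
total: 8 segments, chained into 1 closed loop(s), length Σ = 6.772752

segments=8 loops=1 length=6.773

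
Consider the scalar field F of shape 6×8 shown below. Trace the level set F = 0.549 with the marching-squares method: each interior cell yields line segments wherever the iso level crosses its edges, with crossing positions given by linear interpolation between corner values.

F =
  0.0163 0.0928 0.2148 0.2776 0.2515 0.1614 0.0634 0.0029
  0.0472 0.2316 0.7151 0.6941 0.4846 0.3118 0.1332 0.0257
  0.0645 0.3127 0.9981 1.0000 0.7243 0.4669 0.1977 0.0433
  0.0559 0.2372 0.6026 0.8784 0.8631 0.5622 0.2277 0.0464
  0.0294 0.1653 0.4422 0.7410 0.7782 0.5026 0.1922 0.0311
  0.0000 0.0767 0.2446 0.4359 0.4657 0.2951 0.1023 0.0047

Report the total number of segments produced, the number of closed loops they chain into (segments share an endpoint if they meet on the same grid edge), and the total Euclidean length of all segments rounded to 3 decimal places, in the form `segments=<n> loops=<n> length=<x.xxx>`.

cell (0,1): code 0100 → (0.668,2.000)–(1.000,1.656)
cell (0,2): code 1100 → (0.652,3.000)–(0.668,2.000)
cell (0,3): code 1000 → (1.000,3.693)–(0.652,3.000)
cell (1,1): code 0110 → (1.000,1.656)–(2.000,1.345)
cell (1,3): code 1101 → (1.269,4.000)–(1.000,3.693)
cell (1,4): code 1000 → (2.000,4.681)–(1.269,4.000)
cell (2,1): code 0110 → (2.000,1.345)–(3.000,1.853)
cell (2,4): code 1101 → (2.861,5.000)–(2.000,4.681)
cell (2,5): code 1000 → (3.000,5.039)–(2.861,5.000)
cell (3,1): code 0010 → (3.000,1.853)–(3.334,2.000)
cell (3,2): code 0111 → (3.334,2.000)–(4.000,2.357)
cell (3,4): code 1011 → (4.000,4.832)–(3.221,5.000)
cell (3,5): code 0001 → (3.221,5.000)–(3.000,5.039)
cell (4,2): code 0010 → (4.000,2.357)–(4.629,3.000)
cell (4,3): code 0011 → (4.629,3.000)–(4.733,4.000)
cell (4,4): code 0001 → (4.733,4.000)–(4.000,4.832)
total: 16 segments, chained into 1 closed loop(s), length Σ = 12.048550

segments=16 loops=1 length=12.049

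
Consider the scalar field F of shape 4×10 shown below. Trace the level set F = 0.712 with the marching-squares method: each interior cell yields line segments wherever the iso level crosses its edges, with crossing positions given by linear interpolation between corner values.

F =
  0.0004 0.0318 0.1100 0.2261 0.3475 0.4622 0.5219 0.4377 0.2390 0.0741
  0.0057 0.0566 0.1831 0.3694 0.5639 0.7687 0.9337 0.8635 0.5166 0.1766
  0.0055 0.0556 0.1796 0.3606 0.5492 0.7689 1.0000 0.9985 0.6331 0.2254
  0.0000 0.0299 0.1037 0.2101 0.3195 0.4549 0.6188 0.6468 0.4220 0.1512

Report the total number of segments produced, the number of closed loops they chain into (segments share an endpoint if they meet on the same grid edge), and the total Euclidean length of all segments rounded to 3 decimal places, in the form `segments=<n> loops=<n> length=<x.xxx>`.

cell (0,4): code 0100 → (0.815,5.000)–(1.000,4.723)
cell (0,5): code 1100 → (0.462,6.000)–(0.815,5.000)
cell (0,6): code 1100 → (0.644,7.000)–(0.462,6.000)
cell (0,7): code 1000 → (1.000,7.437)–(0.644,7.000)
cell (1,4): code 0110 → (1.000,4.723)–(2.000,4.741)
cell (1,7): code 1001 → (2.000,7.784)–(1.000,7.437)
cell (2,4): code 0010 → (2.000,4.741)–(2.181,5.000)
cell (2,5): code 0011 → (2.181,5.000)–(2.756,6.000)
cell (2,6): code 0011 → (2.756,6.000)–(2.815,7.000)
cell (2,7): code 0001 → (2.815,7.000)–(2.000,7.784)
total: 10 segments, chained into 1 closed loop(s), length Σ = 8.633846

segments=10 loops=1 length=8.634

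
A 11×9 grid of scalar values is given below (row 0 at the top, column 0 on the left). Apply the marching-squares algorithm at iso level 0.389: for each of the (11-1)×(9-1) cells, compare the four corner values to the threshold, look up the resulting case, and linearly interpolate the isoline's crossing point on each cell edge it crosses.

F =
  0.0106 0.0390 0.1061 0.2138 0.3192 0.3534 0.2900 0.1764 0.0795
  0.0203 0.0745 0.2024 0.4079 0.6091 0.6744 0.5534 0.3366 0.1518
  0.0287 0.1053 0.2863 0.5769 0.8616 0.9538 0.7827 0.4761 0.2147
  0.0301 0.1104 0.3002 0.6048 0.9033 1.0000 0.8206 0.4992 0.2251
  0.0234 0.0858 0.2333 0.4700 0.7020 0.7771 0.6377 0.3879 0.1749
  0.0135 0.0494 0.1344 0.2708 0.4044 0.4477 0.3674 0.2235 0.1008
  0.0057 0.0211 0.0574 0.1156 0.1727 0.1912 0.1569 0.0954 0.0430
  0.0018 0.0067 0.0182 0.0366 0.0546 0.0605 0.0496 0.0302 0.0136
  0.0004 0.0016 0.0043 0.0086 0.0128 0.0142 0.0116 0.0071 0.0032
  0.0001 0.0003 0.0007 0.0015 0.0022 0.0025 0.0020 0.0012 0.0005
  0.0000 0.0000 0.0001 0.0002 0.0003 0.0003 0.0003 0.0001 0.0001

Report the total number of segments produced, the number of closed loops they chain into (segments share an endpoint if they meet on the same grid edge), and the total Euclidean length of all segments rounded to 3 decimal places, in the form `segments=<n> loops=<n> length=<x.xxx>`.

cell (0,2): code 0100 → (0.903,3.000)–(1.000,2.908)
cell (0,3): code 1100 → (0.241,4.000)–(0.903,3.000)
cell (0,4): code 1100 → (0.111,5.000)–(0.241,4.000)
cell (0,5): code 1100 → (0.376,6.000)–(0.111,5.000)
cell (0,6): code 1000 → (1.000,6.758)–(0.376,6.000)
cell (1,2): code 0110 → (1.000,2.908)–(2.000,2.353)
cell (1,6): code 1101 → (1.376,7.000)–(1.000,6.758)
cell (1,7): code 1000 → (2.000,7.333)–(1.376,7.000)
cell (2,2): code 0110 → (2.000,2.353)–(3.000,2.292)
cell (2,7): code 1001 → (3.000,7.402)–(2.000,7.333)
cell (3,2): code 0110 → (3.000,2.292)–(4.000,2.658)
cell (3,6): code 1011 → (4.000,6.996)–(3.990,7.000)
cell (3,7): code 0001 → (3.990,7.000)–(3.000,7.402)
cell (4,2): code 0010 → (4.000,2.658)–(4.407,3.000)
cell (4,3): code 0111 → (4.407,3.000)–(5.000,3.885)
cell (4,5): code 1011 → (5.000,5.731)–(4.920,6.000)
cell (4,6): code 0001 → (4.920,6.000)–(4.000,6.996)
cell (5,3): code 0010 → (5.000,3.885)–(5.066,4.000)
cell (5,4): code 0011 → (5.066,4.000)–(5.229,5.000)
cell (5,5): code 0001 → (5.229,5.000)–(5.000,5.731)
total: 20 segments, chained into 1 closed loop(s), length Σ = 15.949906

segments=20 loops=1 length=15.950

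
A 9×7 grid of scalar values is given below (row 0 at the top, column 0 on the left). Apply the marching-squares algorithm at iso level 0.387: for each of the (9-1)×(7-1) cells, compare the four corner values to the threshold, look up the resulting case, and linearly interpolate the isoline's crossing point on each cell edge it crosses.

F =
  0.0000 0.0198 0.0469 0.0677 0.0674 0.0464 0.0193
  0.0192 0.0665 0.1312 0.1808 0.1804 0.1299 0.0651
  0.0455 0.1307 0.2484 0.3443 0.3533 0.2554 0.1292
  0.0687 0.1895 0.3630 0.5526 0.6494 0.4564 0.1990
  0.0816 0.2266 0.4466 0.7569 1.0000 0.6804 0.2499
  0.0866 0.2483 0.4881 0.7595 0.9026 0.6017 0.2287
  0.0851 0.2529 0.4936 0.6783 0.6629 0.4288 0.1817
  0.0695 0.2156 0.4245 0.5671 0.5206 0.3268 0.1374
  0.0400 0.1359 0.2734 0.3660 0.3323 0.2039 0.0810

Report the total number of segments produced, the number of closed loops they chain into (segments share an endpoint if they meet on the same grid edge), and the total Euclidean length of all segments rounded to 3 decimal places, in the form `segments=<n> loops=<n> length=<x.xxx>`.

segments=18 loops=1 length=15.663

cell (2,2): code 0100 → (2.205,3.000)–(3.000,2.127)
cell (2,3): code 1100 → (2.114,4.000)–(2.205,3.000)
cell (2,4): code 1100 → (2.655,5.000)–(2.114,4.000)
cell (2,5): code 1000 → (3.000,5.270)–(2.655,5.000)
cell (3,1): code 0100 → (3.287,2.000)–(4.000,1.729)
cell (3,2): code 1110 → (3.000,2.127)–(3.287,2.000)
cell (3,5): code 1001 → (4.000,5.682)–(3.000,5.270)
cell (4,1): code 0110 → (4.000,1.729)–(5.000,1.578)
cell (4,5): code 1001 → (5.000,5.576)–(4.000,5.682)
cell (5,1): code 0110 → (5.000,1.578)–(6.000,1.557)
cell (5,5): code 1001 → (6.000,5.169)–(5.000,5.576)
cell (6,1): code 0110 → (6.000,1.557)–(7.000,1.820)
cell (6,4): code 1011 → (7.000,4.689)–(6.410,5.000)
cell (6,5): code 0001 → (6.410,5.000)–(6.000,5.169)
cell (7,1): code 0010 → (7.000,1.820)–(7.248,2.000)
cell (7,2): code 0011 → (7.248,2.000)–(7.896,3.000)
cell (7,3): code 0011 → (7.896,3.000)–(7.710,4.000)
cell (7,4): code 0001 → (7.710,4.000)–(7.000,4.689)
total: 18 segments, chained into 1 closed loop(s), length Σ = 15.663052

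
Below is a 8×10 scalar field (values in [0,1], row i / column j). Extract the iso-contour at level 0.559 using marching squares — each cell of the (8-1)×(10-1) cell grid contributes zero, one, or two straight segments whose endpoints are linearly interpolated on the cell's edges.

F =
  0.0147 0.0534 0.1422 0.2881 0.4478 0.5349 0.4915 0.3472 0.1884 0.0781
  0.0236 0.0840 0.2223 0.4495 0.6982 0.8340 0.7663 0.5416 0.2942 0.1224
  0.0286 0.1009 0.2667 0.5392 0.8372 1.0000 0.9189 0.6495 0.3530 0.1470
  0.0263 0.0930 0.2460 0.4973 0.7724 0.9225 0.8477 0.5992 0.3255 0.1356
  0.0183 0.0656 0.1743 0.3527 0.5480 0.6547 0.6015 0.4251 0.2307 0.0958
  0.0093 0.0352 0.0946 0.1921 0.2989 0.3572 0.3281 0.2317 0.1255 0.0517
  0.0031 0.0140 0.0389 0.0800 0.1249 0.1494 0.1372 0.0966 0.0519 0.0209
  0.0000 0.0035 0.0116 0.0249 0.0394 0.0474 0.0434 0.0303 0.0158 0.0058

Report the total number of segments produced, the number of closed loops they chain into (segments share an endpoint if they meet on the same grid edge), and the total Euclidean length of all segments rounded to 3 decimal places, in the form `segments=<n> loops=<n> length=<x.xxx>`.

cell (0,3): code 0100 → (0.444,4.000)–(1.000,3.440)
cell (0,4): code 1100 → (0.081,5.000)–(0.444,4.000)
cell (0,5): code 1100 → (0.246,6.000)–(0.081,5.000)
cell (0,6): code 1000 → (1.000,6.923)–(0.246,6.000)
cell (1,3): code 0110 → (1.000,3.440)–(2.000,3.066)
cell (1,6): code 1101 → (1.161,7.000)–(1.000,6.923)
cell (1,7): code 1000 → (2.000,7.305)–(1.161,7.000)
cell (2,3): code 0110 → (2.000,3.066)–(3.000,3.224)
cell (2,7): code 1001 → (3.000,7.147)–(2.000,7.305)
cell (3,3): code 0010 → (3.000,3.224)–(3.951,4.000)
cell (3,4): code 0111 → (3.951,4.000)–(4.000,4.103)
cell (3,6): code 1011 → (4.000,6.241)–(3.231,7.000)
cell (3,7): code 0001 → (3.231,7.000)–(3.000,7.147)
cell (4,4): code 0010 → (4.000,4.103)–(4.322,5.000)
cell (4,5): code 0011 → (4.322,5.000)–(4.155,6.000)
cell (4,6): code 0001 → (4.155,6.000)–(4.000,6.241)
total: 16 segments, chained into 1 closed loop(s), length Σ = 13.170958

segments=16 loops=1 length=13.171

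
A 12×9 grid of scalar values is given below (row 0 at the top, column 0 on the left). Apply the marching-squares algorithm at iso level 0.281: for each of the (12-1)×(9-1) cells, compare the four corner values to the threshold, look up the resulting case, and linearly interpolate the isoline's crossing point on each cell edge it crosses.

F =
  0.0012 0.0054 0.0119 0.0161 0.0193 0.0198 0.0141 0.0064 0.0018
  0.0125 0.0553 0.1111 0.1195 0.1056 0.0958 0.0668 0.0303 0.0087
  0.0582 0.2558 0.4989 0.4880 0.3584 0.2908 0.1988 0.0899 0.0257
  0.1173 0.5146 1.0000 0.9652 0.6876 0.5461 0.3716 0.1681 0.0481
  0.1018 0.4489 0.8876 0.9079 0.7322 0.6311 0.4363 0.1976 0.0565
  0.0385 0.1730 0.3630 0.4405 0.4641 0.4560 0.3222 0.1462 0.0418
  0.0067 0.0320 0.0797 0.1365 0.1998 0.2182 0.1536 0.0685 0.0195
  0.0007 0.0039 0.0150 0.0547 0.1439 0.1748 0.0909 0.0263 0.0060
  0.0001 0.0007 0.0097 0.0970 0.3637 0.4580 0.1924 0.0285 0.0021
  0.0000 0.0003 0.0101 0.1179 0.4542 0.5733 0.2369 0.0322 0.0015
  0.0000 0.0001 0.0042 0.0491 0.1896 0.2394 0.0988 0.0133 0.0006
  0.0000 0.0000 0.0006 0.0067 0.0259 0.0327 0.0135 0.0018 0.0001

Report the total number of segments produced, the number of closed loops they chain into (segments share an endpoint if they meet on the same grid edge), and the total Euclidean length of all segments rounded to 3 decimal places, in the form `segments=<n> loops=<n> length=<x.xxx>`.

segments=28 loops=2 length=24.314

cell (1,1): code 0100 → (1.438,2.000)–(2.000,1.104)
cell (1,2): code 1100 → (1.438,3.000)–(1.438,2.000)
cell (1,3): code 1100 → (1.694,4.000)–(1.438,3.000)
cell (1,4): code 1100 → (1.950,5.000)–(1.694,4.000)
cell (1,5): code 1000 → (2.000,5.107)–(1.950,5.000)
cell (2,0): code 0100 → (2.097,1.000)–(3.000,0.412)
cell (2,1): code 1110 → (2.000,1.104)–(2.097,1.000)
cell (2,5): code 1101 → (2.476,6.000)–(2.000,5.107)
cell (2,6): code 1000 → (3.000,6.445)–(2.476,6.000)
cell (3,0): code 0110 → (3.000,0.412)–(4.000,0.516)
cell (3,6): code 1001 → (4.000,6.651)–(3.000,6.445)
cell (4,0): code 0010 → (4.000,0.516)–(4.609,1.000)
cell (4,1): code 0111 → (4.609,1.000)–(5.000,1.568)
cell (4,6): code 1001 → (5.000,6.234)–(4.000,6.651)
cell (5,1): code 0010 → (5.000,1.568)–(5.289,2.000)
cell (5,2): code 0011 → (5.289,2.000)–(5.525,3.000)
cell (5,3): code 0011 → (5.525,3.000)–(5.693,4.000)
cell (5,4): code 0011 → (5.693,4.000)–(5.736,5.000)
cell (5,5): code 0011 → (5.736,5.000)–(5.244,6.000)
cell (5,6): code 0001 → (5.244,6.000)–(5.000,6.234)
cell (7,3): code 0100 → (7.624,4.000)–(8.000,3.690)
cell (7,4): code 1100 → (7.375,5.000)–(7.624,4.000)
cell (7,5): code 1000 → (8.000,5.666)–(7.375,5.000)
cell (8,3): code 0110 → (8.000,3.690)–(9.000,3.485)
cell (8,5): code 1001 → (9.000,5.869)–(8.000,5.666)
cell (9,3): code 0010 → (9.000,3.485)–(9.655,4.000)
cell (9,4): code 0011 → (9.655,4.000)–(9.875,5.000)
cell (9,5): code 0001 → (9.875,5.000)–(9.000,5.869)
total: 28 segments, chained into 2 closed loop(s), length Σ = 24.314425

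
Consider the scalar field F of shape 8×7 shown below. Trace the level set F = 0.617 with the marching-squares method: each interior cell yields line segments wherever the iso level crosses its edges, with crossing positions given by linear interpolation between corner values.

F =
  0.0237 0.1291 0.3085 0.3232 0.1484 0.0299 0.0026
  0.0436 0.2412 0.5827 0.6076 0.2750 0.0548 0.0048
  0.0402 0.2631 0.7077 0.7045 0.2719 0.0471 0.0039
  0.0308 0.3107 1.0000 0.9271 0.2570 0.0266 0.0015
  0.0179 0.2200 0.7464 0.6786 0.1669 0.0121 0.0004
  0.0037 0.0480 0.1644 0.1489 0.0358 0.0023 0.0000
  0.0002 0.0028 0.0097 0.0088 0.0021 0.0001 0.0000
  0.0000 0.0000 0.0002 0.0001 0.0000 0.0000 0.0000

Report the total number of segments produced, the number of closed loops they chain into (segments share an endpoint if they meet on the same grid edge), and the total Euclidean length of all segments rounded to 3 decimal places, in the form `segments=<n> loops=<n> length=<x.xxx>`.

segments=10 loops=1 length=8.396

cell (1,1): code 0100 → (1.274,2.000)–(2.000,1.796)
cell (1,2): code 1100 → (1.097,3.000)–(1.274,2.000)
cell (1,3): code 1000 → (2.000,3.202)–(1.097,3.000)
cell (2,1): code 0110 → (2.000,1.796)–(3.000,1.444)
cell (2,3): code 1001 → (3.000,3.463)–(2.000,3.202)
cell (3,1): code 0110 → (3.000,1.444)–(4.000,1.754)
cell (3,3): code 1001 → (4.000,3.120)–(3.000,3.463)
cell (4,1): code 0010 → (4.000,1.754)–(4.222,2.000)
cell (4,2): code 0011 → (4.222,2.000)–(4.116,3.000)
cell (4,3): code 0001 → (4.116,3.000)–(4.000,3.120)
total: 10 segments, chained into 1 closed loop(s), length Σ = 8.396432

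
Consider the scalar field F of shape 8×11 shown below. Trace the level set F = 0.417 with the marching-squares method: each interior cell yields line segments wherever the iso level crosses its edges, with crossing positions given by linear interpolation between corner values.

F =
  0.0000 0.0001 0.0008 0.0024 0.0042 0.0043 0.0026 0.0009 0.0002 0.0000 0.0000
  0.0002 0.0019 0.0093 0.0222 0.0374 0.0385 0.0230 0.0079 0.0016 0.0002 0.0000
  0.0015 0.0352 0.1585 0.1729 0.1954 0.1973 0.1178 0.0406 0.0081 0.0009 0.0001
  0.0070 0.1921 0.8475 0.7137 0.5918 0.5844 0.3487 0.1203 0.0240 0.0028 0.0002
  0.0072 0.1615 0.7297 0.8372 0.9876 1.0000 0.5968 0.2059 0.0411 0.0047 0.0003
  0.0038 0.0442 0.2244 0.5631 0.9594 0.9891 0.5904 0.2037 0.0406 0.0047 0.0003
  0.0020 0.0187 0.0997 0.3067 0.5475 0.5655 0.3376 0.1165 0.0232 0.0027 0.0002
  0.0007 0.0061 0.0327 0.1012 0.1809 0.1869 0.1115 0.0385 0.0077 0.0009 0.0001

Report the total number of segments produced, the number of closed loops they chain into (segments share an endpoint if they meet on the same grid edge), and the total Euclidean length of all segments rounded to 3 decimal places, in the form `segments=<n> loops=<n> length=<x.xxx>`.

cell (2,1): code 0100 → (2.375,2.000)–(3.000,1.343)
cell (2,2): code 1100 → (2.451,3.000)–(2.375,2.000)
cell (2,3): code 1100 → (2.559,4.000)–(2.451,3.000)
cell (2,4): code 1100 → (2.568,5.000)–(2.559,4.000)
cell (2,5): code 1000 → (3.000,5.710)–(2.568,5.000)
cell (3,1): code 0110 → (3.000,1.343)–(4.000,1.450)
cell (3,5): code 1101 → (3.275,6.000)–(3.000,5.710)
cell (3,6): code 1000 → (4.000,6.460)–(3.275,6.000)
cell (4,1): code 0010 → (4.000,1.450)–(4.619,2.000)
cell (4,2): code 0111 → (4.619,2.000)–(5.000,2.569)
cell (4,6): code 1001 → (5.000,6.448)–(4.000,6.460)
cell (5,2): code 0010 → (5.000,2.569)–(5.570,3.000)
cell (5,3): code 0111 → (5.570,3.000)–(6.000,3.458)
cell (5,5): code 1011 → (6.000,5.652)–(5.686,6.000)
cell (5,6): code 0001 → (5.686,6.000)–(5.000,6.448)
cell (6,3): code 0010 → (6.000,3.458)–(6.356,4.000)
cell (6,4): code 0011 → (6.356,4.000)–(6.392,5.000)
cell (6,5): code 0001 → (6.392,5.000)–(6.000,5.652)
total: 18 segments, chained into 1 closed loop(s), length Σ = 14.564510

segments=18 loops=1 length=14.565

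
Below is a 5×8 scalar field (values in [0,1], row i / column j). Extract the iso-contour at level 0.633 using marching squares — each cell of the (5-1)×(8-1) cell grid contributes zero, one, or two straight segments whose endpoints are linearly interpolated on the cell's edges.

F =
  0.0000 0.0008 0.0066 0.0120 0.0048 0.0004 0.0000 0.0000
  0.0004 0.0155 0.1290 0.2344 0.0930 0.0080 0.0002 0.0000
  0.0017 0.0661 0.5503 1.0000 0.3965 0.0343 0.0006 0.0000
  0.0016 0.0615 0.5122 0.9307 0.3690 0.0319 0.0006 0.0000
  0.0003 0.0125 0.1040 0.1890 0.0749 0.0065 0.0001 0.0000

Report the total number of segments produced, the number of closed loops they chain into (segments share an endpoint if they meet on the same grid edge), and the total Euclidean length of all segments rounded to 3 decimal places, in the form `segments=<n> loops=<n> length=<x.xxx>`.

cell (1,2): code 0100 → (1.521,3.000)–(2.000,2.184)
cell (1,3): code 1000 → (2.000,3.608)–(1.521,3.000)
cell (2,2): code 0110 → (2.000,2.184)–(3.000,2.289)
cell (2,3): code 1001 → (3.000,3.530)–(2.000,3.608)
cell (3,2): code 0010 → (3.000,2.289)–(3.401,3.000)
cell (3,3): code 0001 → (3.401,3.000)–(3.000,3.530)
total: 6 segments, chained into 1 closed loop(s), length Σ = 5.210931

segments=6 loops=1 length=5.211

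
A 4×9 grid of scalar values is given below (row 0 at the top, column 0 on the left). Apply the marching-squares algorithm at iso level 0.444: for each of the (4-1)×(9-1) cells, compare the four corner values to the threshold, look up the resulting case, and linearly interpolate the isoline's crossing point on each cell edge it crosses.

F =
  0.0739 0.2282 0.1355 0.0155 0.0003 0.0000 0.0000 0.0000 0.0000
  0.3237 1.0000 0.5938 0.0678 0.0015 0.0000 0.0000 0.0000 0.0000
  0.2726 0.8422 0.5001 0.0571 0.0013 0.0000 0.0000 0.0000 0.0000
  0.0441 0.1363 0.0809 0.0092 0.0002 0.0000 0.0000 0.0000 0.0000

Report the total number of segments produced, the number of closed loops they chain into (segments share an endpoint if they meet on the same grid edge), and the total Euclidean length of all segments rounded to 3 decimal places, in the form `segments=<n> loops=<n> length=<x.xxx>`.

cell (0,0): code 0100 → (0.280,1.000)–(1.000,0.178)
cell (0,1): code 1100 → (0.673,2.000)–(0.280,1.000)
cell (0,2): code 1000 → (1.000,2.285)–(0.673,2.000)
cell (1,0): code 0110 → (1.000,0.178)–(2.000,0.301)
cell (1,2): code 1001 → (2.000,2.127)–(1.000,2.285)
cell (2,0): code 0010 → (2.000,0.301)–(2.564,1.000)
cell (2,1): code 0011 → (2.564,1.000)–(2.134,2.000)
cell (2,2): code 0001 → (2.134,2.000)–(2.000,2.127)
total: 8 segments, chained into 1 closed loop(s), length Σ = 6.792414

segments=8 loops=1 length=6.792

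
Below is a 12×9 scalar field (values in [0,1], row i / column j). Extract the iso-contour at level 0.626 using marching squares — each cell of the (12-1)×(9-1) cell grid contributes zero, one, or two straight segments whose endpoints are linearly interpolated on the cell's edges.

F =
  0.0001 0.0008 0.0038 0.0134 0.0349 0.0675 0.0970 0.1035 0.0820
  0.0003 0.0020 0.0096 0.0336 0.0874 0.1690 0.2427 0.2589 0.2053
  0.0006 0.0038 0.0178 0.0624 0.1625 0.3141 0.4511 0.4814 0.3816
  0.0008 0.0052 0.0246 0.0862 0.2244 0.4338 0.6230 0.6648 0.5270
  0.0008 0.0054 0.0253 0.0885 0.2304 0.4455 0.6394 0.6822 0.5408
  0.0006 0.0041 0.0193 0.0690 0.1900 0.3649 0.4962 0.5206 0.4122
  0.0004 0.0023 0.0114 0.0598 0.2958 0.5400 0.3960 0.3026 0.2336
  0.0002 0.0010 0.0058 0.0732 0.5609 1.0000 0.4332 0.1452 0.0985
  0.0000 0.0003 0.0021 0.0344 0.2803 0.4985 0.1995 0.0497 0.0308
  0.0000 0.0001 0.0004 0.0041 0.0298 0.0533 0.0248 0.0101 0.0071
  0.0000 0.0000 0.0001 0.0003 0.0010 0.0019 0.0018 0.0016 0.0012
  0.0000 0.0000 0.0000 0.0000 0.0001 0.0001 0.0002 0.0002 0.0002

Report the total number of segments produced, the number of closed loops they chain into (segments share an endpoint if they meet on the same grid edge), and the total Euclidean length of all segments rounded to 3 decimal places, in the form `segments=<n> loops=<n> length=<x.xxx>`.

cell (2,6): code 0100 → (2.788,7.000)–(3.000,6.072)
cell (2,7): code 1000 → (3.000,7.282)–(2.788,7.000)
cell (3,5): code 0100 → (3.183,6.000)–(4.000,5.931)
cell (3,6): code 1110 → (3.000,6.072)–(3.183,6.000)
cell (3,7): code 1001 → (4.000,7.397)–(3.000,7.282)
cell (4,5): code 0010 → (4.000,5.931)–(4.094,6.000)
cell (4,6): code 0011 → (4.094,6.000)–(4.348,7.000)
cell (4,7): code 0001 → (4.348,7.000)–(4.000,7.397)
cell (6,4): code 0100 → (6.187,5.000)–(7.000,4.148)
cell (6,5): code 1000 → (7.000,5.660)–(6.187,5.000)
cell (7,4): code 0010 → (7.000,4.148)–(7.746,5.000)
cell (7,5): code 0001 → (7.746,5.000)–(7.000,5.660)
total: 12 segments, chained into 2 closed loop(s), length Σ = 9.356130

segments=12 loops=2 length=9.356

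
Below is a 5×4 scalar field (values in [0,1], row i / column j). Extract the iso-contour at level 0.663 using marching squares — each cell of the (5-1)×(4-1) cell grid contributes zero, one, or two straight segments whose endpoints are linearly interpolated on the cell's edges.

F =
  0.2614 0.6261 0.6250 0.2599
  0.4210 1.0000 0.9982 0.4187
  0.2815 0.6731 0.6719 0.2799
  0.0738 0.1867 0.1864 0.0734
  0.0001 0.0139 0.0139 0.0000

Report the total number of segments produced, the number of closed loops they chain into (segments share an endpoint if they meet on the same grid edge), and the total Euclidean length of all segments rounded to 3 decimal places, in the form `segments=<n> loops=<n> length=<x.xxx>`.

segments=8 loops=1 length=6.492

cell (0,0): code 0100 → (0.099,1.000)–(1.000,0.418)
cell (0,1): code 1100 → (0.102,2.000)–(0.099,1.000)
cell (0,2): code 1000 → (1.000,2.578)–(0.102,2.000)
cell (1,0): code 0110 → (1.000,0.418)–(2.000,0.974)
cell (1,2): code 1001 → (2.000,2.023)–(1.000,2.578)
cell (2,0): code 0010 → (2.000,0.974)–(2.021,1.000)
cell (2,1): code 0011 → (2.021,1.000)–(2.018,2.000)
cell (2,2): code 0001 → (2.018,2.000)–(2.000,2.023)
total: 8 segments, chained into 1 closed loop(s), length Σ = 6.491862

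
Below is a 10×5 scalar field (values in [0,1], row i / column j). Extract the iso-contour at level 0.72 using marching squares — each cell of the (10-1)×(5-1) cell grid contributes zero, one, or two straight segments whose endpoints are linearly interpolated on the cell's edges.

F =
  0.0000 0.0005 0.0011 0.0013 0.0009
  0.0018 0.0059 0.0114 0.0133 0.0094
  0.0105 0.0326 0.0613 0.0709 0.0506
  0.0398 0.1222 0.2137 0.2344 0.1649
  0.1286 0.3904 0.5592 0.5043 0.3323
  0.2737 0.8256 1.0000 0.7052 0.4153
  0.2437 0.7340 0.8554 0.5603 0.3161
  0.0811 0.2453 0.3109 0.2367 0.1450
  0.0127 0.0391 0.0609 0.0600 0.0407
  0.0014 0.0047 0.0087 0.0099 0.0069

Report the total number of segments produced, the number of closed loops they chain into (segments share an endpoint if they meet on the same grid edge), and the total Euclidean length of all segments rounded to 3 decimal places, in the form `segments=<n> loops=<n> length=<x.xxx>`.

segments=8 loops=1 length=6.239

cell (4,0): code 0100 → (4.757,1.000)–(5.000,0.809)
cell (4,1): code 1100 → (4.365,2.000)–(4.757,1.000)
cell (4,2): code 1000 → (5.000,2.950)–(4.365,2.000)
cell (5,0): code 0110 → (5.000,0.809)–(6.000,0.971)
cell (5,2): code 1001 → (6.000,2.459)–(5.000,2.950)
cell (6,0): code 0010 → (6.000,0.971)–(6.029,1.000)
cell (6,1): code 0011 → (6.029,1.000)–(6.249,2.000)
cell (6,2): code 0001 → (6.249,2.000)–(6.000,2.459)
total: 8 segments, chained into 1 closed loop(s), length Σ = 6.239368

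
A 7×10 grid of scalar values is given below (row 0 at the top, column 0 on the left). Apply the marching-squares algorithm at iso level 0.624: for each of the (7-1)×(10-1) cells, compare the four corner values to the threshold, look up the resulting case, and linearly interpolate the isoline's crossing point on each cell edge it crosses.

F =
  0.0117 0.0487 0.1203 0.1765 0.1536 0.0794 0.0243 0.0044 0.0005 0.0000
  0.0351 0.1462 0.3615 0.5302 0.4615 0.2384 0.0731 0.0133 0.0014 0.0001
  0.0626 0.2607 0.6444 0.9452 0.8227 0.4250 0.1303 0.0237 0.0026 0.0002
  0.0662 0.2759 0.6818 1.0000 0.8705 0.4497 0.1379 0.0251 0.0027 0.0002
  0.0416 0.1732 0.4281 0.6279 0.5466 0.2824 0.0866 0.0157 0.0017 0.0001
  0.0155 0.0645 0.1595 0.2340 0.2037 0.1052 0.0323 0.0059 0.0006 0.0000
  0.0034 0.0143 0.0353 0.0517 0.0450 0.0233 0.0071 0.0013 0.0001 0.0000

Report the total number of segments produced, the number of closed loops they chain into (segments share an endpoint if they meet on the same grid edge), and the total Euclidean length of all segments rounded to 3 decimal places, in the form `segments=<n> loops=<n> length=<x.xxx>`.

cell (1,1): code 0100 → (1.928,2.000)–(2.000,1.947)
cell (1,2): code 1100 → (1.226,3.000)–(1.928,2.000)
cell (1,3): code 1100 → (1.450,4.000)–(1.226,3.000)
cell (1,4): code 1000 → (2.000,4.500)–(1.450,4.000)
cell (2,1): code 0110 → (2.000,1.947)–(3.000,1.858)
cell (2,4): code 1001 → (3.000,4.586)–(2.000,4.500)
cell (3,1): code 0010 → (3.000,1.858)–(3.228,2.000)
cell (3,2): code 0111 → (3.228,2.000)–(4.000,2.980)
cell (3,3): code 1011 → (4.000,3.048)–(3.761,4.000)
cell (3,4): code 0001 → (3.761,4.000)–(3.000,4.586)
cell (4,2): code 0010 → (4.000,2.980)–(4.010,3.000)
cell (4,3): code 0001 → (4.010,3.000)–(4.000,3.048)
total: 12 segments, chained into 1 closed loop(s), length Σ = 8.616393

segments=12 loops=1 length=8.616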